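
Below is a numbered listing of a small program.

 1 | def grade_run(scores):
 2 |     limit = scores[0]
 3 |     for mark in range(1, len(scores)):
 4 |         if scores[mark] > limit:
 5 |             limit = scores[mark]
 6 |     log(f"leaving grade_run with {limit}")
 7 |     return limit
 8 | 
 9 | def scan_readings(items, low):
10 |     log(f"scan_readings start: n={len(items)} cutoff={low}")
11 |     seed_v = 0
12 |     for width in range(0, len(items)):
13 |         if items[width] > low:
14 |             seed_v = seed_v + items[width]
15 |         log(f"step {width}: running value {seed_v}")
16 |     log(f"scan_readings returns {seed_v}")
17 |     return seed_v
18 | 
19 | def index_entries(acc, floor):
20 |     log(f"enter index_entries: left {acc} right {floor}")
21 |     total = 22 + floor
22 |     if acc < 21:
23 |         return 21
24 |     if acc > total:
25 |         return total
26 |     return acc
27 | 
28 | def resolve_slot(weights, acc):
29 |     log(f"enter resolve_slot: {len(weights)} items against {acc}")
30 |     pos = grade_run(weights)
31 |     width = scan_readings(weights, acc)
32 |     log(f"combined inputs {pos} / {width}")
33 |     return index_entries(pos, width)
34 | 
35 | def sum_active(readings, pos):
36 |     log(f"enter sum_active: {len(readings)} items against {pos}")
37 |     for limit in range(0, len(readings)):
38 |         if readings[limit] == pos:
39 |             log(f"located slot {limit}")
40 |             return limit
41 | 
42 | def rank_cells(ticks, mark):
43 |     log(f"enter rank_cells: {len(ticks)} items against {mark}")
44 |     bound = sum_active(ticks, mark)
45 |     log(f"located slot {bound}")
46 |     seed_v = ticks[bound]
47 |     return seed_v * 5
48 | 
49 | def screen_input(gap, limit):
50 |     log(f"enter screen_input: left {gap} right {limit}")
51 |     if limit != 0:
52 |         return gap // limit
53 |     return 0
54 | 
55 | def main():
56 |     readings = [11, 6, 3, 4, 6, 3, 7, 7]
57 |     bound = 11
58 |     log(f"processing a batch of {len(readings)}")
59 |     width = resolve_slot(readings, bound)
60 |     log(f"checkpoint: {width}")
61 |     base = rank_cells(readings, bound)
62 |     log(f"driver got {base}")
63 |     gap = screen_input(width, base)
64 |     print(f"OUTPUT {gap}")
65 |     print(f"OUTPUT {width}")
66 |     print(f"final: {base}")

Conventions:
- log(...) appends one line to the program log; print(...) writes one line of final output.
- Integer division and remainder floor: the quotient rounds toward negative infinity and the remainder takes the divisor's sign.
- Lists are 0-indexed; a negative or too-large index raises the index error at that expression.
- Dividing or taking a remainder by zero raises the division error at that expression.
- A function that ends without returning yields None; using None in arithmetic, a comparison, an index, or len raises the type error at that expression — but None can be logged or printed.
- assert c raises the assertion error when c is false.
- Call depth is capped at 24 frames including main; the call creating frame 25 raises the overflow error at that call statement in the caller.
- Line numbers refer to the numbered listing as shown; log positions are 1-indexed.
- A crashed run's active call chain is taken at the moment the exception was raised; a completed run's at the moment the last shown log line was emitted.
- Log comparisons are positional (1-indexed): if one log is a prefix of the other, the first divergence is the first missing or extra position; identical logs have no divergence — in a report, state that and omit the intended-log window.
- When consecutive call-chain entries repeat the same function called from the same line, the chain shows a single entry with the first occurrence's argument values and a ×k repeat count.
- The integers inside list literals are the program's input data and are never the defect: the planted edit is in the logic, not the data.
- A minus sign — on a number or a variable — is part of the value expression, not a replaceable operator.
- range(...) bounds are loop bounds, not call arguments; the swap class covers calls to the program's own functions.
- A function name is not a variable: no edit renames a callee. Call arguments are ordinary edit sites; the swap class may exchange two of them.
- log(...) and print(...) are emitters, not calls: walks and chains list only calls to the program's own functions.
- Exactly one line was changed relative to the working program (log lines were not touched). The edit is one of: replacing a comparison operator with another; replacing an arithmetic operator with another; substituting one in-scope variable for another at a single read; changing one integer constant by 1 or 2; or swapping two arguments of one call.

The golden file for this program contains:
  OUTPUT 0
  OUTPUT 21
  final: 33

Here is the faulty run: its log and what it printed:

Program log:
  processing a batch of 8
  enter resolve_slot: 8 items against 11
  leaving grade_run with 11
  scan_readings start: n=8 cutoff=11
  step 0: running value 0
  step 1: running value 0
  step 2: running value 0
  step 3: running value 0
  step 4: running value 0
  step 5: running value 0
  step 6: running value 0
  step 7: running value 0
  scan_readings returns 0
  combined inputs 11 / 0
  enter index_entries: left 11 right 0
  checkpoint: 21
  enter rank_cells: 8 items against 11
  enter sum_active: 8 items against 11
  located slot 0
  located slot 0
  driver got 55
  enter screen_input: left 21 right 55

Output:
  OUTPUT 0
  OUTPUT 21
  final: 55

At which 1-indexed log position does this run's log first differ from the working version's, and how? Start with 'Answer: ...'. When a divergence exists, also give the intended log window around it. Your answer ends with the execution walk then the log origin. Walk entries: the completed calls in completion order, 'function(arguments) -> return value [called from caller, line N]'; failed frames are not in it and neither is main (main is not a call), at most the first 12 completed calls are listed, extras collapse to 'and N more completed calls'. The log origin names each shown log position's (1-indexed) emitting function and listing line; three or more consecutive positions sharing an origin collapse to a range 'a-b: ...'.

Answer: position 21 — shown 'driver got 55', intended 'driver got 33'.
Intended log window:
  19: located slot 0
  20: located slot 0
  21: driver got 33
  22: enter screen_input: left 21 right 33
Execution walk:
  grade_run([11, 6, 3, 4, 6, 3, 7, 7]) -> 11  [called from resolve_slot, line 30]
  scan_readings([11, 6, 3, 4, 6, 3, 7, 7], 11) -> 0  [called from resolve_slot, line 31]
  index_entries(11, 0) -> 21  [called from resolve_slot, line 33]
  resolve_slot([11, 6, 3, 4, 6, 3, 7, 7], 11) -> 21  [called from main, line 59]
  sum_active([11, 6, 3, 4, 6, 3, 7, 7], 11) -> 0  [called from rank_cells, line 44]
  rank_cells([11, 6, 3, 4, 6, 3, 7, 7], 11) -> 55  [called from main, line 61]
  screen_input(21, 55) -> 0  [called from main, line 63]
Origin of each log line:
  1: logged in main at line 58
  2: logged in resolve_slot at line 29
  3: logged in grade_run at line 6
  4: logged in scan_readings at line 10
  5-12: logged in scan_readings at line 15
  13: logged in scan_readings at line 16
  14: logged in resolve_slot at line 32
  15: logged in index_entries at line 20
  16: logged in main at line 60
  17: logged in rank_cells at line 43
  18: logged in sum_active at line 36
  19: logged in sum_active at line 39
  20: logged in rank_cells at line 45
  21: logged in main at line 62
  22: logged in screen_input at line 50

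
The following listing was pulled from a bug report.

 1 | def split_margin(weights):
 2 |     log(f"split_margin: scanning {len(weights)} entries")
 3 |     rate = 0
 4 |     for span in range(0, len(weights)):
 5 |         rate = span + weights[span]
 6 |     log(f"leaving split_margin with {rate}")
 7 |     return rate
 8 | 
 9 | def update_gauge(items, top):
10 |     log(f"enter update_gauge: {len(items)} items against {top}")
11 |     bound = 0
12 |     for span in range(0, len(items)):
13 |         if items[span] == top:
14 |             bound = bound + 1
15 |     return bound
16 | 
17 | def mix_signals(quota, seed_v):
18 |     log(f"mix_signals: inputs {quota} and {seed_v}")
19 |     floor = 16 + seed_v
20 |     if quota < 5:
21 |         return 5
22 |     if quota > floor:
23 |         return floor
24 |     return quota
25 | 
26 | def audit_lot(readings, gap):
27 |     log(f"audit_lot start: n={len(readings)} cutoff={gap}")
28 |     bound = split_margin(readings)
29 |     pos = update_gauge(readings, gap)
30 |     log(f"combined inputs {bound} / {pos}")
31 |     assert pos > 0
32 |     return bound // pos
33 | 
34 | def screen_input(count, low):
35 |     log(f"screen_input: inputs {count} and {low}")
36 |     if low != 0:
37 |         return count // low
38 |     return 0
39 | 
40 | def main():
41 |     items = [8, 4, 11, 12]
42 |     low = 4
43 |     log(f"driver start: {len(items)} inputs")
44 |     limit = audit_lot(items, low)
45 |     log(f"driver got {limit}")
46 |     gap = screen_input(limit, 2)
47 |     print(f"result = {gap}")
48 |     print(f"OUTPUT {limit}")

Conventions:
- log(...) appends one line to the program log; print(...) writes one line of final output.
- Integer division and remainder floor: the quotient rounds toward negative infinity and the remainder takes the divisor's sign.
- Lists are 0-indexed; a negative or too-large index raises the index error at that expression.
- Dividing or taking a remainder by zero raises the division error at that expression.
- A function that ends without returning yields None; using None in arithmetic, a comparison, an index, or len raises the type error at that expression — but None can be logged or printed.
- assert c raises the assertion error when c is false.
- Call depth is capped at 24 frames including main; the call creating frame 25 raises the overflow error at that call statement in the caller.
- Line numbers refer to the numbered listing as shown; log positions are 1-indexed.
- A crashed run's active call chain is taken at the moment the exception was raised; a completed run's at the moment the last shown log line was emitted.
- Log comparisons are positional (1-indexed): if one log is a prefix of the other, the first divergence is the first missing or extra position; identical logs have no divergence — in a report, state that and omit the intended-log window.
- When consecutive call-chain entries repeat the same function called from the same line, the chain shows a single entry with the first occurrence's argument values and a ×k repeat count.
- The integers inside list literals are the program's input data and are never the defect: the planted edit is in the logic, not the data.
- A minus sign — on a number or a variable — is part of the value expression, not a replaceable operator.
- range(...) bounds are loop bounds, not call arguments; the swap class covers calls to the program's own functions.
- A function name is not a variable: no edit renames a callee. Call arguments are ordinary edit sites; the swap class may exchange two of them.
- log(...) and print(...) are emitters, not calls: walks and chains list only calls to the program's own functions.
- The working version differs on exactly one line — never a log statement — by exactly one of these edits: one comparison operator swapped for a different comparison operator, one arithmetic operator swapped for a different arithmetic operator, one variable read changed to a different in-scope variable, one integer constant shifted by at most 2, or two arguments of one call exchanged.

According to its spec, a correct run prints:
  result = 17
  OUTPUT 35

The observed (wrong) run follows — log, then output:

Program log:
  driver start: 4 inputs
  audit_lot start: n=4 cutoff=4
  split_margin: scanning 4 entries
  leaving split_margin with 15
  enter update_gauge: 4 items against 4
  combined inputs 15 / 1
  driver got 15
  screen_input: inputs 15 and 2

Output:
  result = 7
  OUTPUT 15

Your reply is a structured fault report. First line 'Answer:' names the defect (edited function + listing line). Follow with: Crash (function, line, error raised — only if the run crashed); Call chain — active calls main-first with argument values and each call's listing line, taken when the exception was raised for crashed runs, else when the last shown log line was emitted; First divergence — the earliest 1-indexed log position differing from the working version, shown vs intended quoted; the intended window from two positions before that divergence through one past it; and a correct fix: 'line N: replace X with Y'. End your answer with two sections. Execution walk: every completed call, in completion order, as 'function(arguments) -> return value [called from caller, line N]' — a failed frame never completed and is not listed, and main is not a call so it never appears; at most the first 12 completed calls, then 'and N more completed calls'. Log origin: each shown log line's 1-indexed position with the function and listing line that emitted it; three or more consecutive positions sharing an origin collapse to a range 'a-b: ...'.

Answer: the defect is in split_margin at line 5.
The tell: Position 4 is the first bad log line: 'leaving split_margin with 15' should read 'leaving split_margin with 35'.
Call chain: main -> screen_input(15, 2) (called at line 46).
First divergence: position 4 — the shown line 'leaving split_margin with 15' should read 'leaving split_margin with 35'.
Intended log window:
  2: audit_lot start: n=4 cutoff=4
  3: split_margin: scanning 4 entries
  4: leaving split_margin with 35
  5: enter update_gauge: 4 items against 4
Execution walk:
  split_margin([8, 4, 11, 12]) -> 15  [called from audit_lot, line 28]
  update_gauge([8, 4, 11, 12], 4) -> 1  [called from audit_lot, line 29]
  audit_lot([8, 4, 11, 12], 4) -> 15  [called from main, line 44]
  screen_input(15, 2) -> 7  [called from main, line 46]
Log origin:
  1: logged in main at line 43
  2: logged in audit_lot at line 27
  3: logged in split_margin at line 2
  4: logged in split_margin at line 6
  5: logged in update_gauge at line 10
  6: logged in audit_lot at line 30
  7: logged in main at line 45
  8: logged in screen_input at line 35
A correct fix: line 5: replace `span + weights[span]` with `rate + weights[span]`.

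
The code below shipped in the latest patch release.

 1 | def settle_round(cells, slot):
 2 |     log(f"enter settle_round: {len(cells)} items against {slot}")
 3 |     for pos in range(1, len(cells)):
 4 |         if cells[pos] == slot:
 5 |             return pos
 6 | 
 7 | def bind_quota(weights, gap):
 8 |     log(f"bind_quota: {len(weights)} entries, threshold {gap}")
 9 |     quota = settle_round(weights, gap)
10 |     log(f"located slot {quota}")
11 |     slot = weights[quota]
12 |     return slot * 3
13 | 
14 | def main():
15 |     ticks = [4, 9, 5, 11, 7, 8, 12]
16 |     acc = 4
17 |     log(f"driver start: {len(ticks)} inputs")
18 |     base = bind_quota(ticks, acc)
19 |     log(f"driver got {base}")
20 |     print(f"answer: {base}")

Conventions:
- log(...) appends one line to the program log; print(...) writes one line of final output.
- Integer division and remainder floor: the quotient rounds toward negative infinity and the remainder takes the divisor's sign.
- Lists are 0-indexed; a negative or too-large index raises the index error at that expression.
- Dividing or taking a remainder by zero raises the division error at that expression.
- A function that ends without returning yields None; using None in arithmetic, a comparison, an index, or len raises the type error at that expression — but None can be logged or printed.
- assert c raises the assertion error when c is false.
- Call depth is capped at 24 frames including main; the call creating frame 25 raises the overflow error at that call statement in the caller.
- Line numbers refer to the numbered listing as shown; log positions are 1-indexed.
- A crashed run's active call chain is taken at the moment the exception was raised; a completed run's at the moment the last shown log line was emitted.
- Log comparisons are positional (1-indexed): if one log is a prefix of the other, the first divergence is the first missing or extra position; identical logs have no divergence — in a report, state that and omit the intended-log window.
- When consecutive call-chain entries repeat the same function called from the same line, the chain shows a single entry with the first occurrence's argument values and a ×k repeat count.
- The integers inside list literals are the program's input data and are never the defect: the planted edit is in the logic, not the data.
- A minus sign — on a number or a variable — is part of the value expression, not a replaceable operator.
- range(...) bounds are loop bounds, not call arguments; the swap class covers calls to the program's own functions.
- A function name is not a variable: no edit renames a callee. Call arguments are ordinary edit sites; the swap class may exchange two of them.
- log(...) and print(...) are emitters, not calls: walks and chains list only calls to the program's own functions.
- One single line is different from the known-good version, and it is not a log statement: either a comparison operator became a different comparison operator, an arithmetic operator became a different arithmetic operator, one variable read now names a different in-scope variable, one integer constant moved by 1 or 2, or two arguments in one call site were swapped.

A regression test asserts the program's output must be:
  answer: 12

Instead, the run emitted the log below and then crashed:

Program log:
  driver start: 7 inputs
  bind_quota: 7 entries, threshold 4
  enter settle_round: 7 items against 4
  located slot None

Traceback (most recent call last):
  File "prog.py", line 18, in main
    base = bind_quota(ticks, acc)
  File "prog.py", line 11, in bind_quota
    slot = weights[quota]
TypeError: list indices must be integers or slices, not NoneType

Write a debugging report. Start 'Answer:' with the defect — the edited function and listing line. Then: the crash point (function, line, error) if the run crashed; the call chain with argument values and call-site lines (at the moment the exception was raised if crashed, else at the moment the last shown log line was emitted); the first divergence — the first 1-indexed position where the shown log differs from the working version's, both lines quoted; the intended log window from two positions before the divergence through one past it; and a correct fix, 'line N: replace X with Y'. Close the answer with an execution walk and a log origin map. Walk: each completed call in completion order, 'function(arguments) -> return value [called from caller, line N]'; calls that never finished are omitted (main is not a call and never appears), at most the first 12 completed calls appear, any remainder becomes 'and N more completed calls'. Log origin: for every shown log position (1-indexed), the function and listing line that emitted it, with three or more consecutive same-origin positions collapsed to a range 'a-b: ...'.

Answer: the defect is in settle_round at line 3.
Core observation: At log position 4 the runs split — shown 'located slot None', but the working version logs 'located slot 0'.
Crash: bind_quota, line 11, TypeError.
Call chain: main -> bind_quota([4, 9, 5, 11, 7, 8, 12], 4) (called at line 18).
First divergence: position 4; shown 'located slot None' vs intended 'located slot 0'.
Intended log window:
  2: bind_quota: 7 entries, threshold 4
  3: enter settle_round: 7 items against 4
  4: located slot 0
  5: driver got 12
Execution walk:
  settle_round([4, 9, 5, 11, 7, 8, 12], 4) -> None  [called from bind_quota, line 9]
Origin of each log line:
  1: from main, line 17
  2: from bind_quota, line 8
  3: from settle_round, line 2
  4: from bind_quota, line 10
A correct fix: line 3: replace `1` with `0`.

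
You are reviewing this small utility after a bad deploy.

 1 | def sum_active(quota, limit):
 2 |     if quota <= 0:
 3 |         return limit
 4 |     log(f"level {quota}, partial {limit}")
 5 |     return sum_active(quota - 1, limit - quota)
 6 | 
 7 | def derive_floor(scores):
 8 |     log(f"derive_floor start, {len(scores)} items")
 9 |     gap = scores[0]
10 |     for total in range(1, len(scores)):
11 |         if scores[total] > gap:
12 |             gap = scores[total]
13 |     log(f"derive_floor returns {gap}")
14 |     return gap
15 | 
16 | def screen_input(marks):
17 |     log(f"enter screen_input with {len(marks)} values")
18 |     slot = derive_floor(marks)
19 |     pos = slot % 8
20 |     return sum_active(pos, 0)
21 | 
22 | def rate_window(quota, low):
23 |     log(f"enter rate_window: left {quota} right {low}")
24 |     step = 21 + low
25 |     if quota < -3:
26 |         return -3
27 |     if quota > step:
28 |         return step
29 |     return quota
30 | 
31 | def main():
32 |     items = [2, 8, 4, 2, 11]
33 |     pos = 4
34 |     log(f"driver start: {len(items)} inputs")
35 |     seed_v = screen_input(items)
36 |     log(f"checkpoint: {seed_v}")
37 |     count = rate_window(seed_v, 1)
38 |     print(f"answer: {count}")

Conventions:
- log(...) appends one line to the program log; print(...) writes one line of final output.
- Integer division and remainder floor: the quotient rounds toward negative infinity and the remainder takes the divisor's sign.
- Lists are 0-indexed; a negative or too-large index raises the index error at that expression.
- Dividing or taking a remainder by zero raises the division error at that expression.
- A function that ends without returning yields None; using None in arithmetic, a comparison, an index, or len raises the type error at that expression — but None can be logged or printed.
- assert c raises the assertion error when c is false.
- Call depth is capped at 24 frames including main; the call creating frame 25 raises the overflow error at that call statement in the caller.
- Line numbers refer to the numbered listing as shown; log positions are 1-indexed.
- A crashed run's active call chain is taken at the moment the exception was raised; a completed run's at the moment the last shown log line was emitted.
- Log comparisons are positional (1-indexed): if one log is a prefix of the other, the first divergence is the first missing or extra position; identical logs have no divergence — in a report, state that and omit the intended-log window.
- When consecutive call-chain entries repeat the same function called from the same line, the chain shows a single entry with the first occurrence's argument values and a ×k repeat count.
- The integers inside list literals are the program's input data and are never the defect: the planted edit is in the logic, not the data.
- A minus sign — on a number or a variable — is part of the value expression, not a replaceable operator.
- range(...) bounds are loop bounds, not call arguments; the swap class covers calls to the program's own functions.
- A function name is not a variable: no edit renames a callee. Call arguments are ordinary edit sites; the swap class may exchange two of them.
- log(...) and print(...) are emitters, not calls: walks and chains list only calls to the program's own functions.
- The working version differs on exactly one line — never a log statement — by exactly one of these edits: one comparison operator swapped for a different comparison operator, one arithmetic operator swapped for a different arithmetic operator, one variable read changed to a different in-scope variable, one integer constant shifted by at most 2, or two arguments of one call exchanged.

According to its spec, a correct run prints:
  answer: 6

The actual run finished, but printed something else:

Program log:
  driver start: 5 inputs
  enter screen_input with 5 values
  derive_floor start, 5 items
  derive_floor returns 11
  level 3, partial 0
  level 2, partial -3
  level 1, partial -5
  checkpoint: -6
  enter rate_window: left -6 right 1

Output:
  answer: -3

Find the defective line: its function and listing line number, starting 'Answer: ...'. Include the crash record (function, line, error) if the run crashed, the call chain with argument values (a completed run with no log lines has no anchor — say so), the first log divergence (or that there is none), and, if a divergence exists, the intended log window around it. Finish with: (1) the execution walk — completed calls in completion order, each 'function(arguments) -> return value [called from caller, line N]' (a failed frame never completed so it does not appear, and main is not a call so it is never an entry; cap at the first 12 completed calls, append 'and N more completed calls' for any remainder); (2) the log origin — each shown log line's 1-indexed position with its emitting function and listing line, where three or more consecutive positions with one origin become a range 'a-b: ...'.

Answer: the defect is in sum_active at line 5.
Key observation: Everything matches until log position 6, which reads 'level 2, partial -3' in place of 'level 2, partial 3'.
Call chain: main -> rate_window(-6, 1) (called at line 37).
First divergence: position 6 — the shown line 'level 2, partial -3' should read 'level 2, partial 3'.
Intended log window:
  4: derive_floor returns 11
  5: level 3, partial 0
  6: level 2, partial 3
  7: level 1, partial 5
Execution walk:
  derive_floor([2, 8, 4, 2, 11]) -> 11  [called from screen_input, line 18]
  sum_active(0, -6) -> -6  [called from sum_active, line 5]
  sum_active(1, -5) -> -6  [called from sum_active, line 5]
  sum_active(2, -3) -> -6  [called from sum_active, line 5]
  sum_active(3, 0) -> -6  [called from screen_input, line 20]
  screen_input([2, 8, 4, 2, 11]) -> -6  [called from main, line 35]
  rate_window(-6, 1) -> -3  [called from main, line 37]
Log origins:
  1: logged in main at line 34
  2: logged in screen_input at line 17
  3: logged in derive_floor at line 8
  4: logged in derive_floor at line 13
  5-7: logged in sum_active at line 4
  8: logged in main at line 36
  9: logged in rate_window at line 23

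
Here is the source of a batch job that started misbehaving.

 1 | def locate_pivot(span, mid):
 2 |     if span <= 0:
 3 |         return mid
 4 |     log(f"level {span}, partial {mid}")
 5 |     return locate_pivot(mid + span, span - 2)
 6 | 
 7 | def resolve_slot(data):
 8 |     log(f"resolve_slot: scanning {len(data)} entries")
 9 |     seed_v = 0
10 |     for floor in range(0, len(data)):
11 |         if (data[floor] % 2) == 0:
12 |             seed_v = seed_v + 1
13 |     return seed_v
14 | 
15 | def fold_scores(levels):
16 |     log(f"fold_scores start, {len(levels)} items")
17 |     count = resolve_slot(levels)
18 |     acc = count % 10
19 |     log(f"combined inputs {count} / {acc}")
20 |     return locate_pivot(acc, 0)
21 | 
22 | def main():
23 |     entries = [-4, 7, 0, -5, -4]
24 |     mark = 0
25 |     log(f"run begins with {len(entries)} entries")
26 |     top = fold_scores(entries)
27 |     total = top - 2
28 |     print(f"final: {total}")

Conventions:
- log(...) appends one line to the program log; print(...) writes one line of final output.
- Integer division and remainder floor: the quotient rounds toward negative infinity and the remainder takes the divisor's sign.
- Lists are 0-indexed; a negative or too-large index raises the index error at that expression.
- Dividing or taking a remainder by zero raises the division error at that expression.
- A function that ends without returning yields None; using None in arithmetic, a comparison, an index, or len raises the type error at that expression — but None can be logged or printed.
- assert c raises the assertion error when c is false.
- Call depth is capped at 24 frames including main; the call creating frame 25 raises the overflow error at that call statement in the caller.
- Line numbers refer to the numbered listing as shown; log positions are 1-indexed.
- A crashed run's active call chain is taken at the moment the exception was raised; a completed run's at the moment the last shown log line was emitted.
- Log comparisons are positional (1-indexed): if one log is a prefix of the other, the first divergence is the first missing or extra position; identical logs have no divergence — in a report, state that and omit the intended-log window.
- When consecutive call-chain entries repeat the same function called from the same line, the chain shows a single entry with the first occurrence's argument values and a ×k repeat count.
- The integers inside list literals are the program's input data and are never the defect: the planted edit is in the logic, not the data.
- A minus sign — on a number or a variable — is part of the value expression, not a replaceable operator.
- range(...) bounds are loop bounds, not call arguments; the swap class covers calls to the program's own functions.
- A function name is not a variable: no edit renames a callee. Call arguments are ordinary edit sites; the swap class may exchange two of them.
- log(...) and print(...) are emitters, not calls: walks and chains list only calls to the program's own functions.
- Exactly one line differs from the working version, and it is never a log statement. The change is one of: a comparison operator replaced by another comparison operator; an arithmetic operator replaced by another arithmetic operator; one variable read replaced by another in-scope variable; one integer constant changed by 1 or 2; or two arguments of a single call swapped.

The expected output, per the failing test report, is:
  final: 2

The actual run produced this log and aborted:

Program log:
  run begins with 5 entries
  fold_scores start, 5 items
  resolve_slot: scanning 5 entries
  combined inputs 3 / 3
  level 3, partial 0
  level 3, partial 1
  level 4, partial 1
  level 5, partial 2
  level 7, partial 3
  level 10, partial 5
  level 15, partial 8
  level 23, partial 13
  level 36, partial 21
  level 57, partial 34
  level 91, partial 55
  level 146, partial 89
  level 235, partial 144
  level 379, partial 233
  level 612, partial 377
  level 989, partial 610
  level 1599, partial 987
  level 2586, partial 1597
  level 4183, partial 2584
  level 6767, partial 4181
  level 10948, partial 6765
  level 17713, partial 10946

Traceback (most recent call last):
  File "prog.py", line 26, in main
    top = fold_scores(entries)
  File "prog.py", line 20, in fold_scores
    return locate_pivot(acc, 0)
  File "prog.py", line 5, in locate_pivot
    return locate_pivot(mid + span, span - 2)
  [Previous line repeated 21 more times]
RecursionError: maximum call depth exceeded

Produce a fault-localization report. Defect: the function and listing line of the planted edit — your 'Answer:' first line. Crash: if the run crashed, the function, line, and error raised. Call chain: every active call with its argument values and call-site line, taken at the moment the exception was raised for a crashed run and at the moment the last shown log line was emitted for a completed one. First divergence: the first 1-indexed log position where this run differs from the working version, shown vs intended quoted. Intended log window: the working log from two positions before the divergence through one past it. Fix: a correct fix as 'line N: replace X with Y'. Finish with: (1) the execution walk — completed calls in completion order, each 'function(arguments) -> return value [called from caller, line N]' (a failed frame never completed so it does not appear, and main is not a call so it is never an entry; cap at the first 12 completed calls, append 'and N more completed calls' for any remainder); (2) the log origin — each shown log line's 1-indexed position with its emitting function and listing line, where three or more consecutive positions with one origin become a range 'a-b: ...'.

Answer: the defect is in locate_pivot at line 5.
Key fact: The log first diverges at position 6: the faulty run prints 'level 3, partial 1' where the working version prints 'level 1, partial 3'.
Crash: locate_pivot, line 5, RecursionError.
Call chain: main -> fold_scores([-4, 7, 0, -5, -4]) (called at line 26) -> locate_pivot(3, 0) (called at line 20) -> locate_pivot(3, 1) (called at line 5) ×21.
First divergence: position 6 — shown 'level 3, partial 1', intended 'level 1, partial 3'.
Intended log window:
  4: combined inputs 3 / 3
  5: level 3, partial 0
  6: level 1, partial 3
Execution walk:
  resolve_slot([-4, 7, 0, -5, -4]) -> 3  [called from fold_scores, line 17]
Log line origins:
  1 — main, line 25
  2 — fold_scores, line 16
  3 — resolve_slot, line 8
  4 — fold_scores, line 19
  5-26 — locate_pivot, line 4
A correct fix: line 5: replace `locate_pivot(mid + span, span - 2)` with `locate_pivot(span - 2, mid + span)`.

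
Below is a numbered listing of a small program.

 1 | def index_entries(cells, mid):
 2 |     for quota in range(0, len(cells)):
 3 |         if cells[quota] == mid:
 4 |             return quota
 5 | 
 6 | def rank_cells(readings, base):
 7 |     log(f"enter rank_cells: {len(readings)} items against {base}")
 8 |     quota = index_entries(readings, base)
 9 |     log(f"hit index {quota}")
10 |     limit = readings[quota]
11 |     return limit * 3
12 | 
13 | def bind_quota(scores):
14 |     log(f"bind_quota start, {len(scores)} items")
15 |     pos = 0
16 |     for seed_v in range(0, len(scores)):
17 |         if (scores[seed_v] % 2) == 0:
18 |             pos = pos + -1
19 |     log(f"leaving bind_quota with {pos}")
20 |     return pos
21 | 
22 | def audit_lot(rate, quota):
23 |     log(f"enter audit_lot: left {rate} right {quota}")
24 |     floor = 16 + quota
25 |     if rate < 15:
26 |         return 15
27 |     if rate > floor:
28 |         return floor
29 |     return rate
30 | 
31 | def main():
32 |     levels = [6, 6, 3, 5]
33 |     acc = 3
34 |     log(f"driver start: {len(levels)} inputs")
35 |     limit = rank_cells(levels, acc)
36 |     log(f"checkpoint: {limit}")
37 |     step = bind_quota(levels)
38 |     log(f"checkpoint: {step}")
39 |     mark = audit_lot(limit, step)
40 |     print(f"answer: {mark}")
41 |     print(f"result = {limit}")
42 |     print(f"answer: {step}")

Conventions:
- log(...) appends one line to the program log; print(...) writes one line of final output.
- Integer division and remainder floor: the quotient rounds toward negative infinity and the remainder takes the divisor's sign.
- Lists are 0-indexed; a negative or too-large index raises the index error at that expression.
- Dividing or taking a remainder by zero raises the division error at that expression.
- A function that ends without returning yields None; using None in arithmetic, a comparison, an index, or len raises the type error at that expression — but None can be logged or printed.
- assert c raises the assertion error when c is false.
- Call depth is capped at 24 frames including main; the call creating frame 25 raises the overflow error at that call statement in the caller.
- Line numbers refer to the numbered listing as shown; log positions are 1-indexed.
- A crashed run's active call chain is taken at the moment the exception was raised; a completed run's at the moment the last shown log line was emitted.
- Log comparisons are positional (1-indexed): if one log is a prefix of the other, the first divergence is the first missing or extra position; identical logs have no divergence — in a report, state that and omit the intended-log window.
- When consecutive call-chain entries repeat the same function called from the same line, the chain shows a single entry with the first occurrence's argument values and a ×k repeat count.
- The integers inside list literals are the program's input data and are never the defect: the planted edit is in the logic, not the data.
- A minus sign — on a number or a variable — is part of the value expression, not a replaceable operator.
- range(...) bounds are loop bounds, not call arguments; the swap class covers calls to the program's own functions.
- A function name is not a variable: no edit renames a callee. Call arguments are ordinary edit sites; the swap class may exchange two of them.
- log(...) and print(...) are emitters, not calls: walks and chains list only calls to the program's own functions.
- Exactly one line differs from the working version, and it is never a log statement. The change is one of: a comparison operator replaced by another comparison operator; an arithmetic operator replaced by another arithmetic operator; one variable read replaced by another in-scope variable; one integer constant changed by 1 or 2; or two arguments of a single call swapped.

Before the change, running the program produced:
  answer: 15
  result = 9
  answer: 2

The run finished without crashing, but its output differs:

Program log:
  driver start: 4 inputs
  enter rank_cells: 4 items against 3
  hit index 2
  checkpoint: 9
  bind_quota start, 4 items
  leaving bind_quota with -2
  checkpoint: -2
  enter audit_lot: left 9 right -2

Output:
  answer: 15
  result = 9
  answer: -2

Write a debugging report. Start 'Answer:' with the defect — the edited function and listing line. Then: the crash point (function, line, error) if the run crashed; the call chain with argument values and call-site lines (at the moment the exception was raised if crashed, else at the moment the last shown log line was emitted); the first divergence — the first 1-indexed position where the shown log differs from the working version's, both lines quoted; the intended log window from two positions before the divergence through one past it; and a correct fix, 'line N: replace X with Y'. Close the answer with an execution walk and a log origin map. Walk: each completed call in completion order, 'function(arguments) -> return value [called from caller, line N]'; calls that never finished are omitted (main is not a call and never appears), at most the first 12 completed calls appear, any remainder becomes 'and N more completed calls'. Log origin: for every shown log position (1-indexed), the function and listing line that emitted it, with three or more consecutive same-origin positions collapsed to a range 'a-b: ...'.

Answer: the defect is in bind_quota at line 18.
The tell: Position 6 is the first bad log line: 'leaving bind_quota with -2' should read 'leaving bind_quota with 2'.
Call chain: main -> audit_lot(9, -2) (called at line 39).
First divergence: position 6 — the shown line 'leaving bind_quota with -2' should read 'leaving bind_quota with 2'.
Intended log window:
  4: checkpoint: 9
  5: bind_quota start, 4 items
  6: leaving bind_quota with 2
  7: checkpoint: 2
Execution walk:
  index_entries([6, 6, 3, 5], 3) -> 2  [called from rank_cells, line 8]
  rank_cells([6, 6, 3, 5], 3) -> 9  [called from main, line 35]
  bind_quota([6, 6, 3, 5]) -> -2  [called from main, line 37]
  audit_lot(9, -2) -> 15  [called from main, line 39]
Log origin:
  1: from main, line 34
  2: from rank_cells, line 7
  3: from rank_cells, line 9
  4: from main, line 36
  5: from bind_quota, line 14
  6: from bind_quota, line 19
  7: from main, line 38
  8: from audit_lot, line 23
A correct fix: line 18: replace `-1` with `1`.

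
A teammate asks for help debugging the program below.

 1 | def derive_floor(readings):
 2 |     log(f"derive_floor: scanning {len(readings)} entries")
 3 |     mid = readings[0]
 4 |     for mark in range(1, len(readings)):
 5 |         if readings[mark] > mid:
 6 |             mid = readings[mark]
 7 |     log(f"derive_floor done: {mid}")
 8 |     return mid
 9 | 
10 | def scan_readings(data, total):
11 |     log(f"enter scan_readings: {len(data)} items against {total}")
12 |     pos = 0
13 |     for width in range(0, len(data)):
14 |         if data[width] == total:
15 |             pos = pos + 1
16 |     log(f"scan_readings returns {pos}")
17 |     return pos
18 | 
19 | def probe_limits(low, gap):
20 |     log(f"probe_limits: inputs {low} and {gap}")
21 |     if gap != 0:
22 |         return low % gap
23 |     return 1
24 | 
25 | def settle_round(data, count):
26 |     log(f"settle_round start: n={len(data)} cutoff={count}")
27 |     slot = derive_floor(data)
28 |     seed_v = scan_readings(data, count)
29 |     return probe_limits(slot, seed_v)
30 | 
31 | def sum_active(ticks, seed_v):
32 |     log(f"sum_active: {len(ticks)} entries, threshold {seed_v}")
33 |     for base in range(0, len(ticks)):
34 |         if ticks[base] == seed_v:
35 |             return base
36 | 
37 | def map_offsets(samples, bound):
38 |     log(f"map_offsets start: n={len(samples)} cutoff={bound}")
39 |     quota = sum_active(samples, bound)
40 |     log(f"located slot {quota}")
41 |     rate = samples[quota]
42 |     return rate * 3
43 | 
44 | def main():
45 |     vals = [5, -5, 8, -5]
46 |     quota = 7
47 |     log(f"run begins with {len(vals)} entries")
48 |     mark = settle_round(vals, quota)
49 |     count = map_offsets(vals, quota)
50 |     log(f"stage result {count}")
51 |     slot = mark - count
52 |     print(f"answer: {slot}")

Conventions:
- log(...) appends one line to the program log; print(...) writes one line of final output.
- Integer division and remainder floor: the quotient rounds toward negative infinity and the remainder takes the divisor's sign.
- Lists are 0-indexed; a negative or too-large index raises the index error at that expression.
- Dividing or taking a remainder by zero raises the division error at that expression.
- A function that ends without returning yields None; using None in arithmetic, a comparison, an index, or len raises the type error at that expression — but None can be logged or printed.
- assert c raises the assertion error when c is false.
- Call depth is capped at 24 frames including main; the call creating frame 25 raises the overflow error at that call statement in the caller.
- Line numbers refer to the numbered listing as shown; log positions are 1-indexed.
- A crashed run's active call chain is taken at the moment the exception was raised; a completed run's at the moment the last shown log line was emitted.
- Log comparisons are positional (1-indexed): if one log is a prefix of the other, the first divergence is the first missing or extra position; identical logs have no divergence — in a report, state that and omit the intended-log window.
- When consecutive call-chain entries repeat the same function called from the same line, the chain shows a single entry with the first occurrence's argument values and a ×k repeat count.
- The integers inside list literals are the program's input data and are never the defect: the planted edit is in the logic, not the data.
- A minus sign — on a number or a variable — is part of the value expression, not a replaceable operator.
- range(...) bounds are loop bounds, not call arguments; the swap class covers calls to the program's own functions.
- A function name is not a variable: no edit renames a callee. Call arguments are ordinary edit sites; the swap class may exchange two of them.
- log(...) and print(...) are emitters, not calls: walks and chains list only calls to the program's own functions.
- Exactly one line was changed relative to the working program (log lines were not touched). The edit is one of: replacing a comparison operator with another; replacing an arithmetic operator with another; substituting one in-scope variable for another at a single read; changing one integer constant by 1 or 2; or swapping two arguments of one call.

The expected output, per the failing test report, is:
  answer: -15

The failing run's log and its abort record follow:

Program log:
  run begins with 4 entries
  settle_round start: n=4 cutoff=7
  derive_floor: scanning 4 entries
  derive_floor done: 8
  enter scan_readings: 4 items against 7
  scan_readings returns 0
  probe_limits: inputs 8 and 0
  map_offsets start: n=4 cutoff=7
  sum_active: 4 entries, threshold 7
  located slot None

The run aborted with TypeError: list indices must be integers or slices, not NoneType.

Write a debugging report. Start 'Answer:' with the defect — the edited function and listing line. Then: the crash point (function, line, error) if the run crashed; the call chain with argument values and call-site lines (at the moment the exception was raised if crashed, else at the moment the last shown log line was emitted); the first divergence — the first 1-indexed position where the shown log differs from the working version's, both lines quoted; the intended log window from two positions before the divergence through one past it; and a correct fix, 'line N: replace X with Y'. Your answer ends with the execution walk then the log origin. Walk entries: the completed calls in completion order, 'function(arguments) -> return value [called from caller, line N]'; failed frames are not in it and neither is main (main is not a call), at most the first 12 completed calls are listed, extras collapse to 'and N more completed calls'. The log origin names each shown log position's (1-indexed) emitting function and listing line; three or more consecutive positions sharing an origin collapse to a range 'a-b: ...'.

Answer: the defect is in main at line 46.
Key observation: Everything matches until log position 2, which reads 'settle_round start: n=4 cutoff=7' in place of 'settle_round start: n=4 cutoff=5'.
Crash: map_offsets, line 41, TypeError.
Call chain: main -> map_offsets([5, -5, 8, -5], 7) (called at line 49).
First divergence: position 2; shown 'settle_round start: n=4 cutoff=7' vs intended 'settle_round start: n=4 cutoff=5'.
Intended log window:
  1: run begins with 4 entries
  2: settle_round start: n=4 cutoff=5
  3: derive_floor: scanning 4 entries
Execution walk:
  derive_floor([5, -5, 8, -5]) -> 8  [called from settle_round, line 27]
  scan_readings([5, -5, 8, -5], 7) -> 0  [called from settle_round, line 28]
  probe_limits(8, 0) -> 1  [called from settle_round, line 29]
  settle_round([5, -5, 8, -5], 7) -> 1  [called from main, line 48]
  sum_active([5, -5, 8, -5], 7) -> None  [called from map_offsets, line 39]
Origin of each log line:
  1: emitted by main (line 47)
  2: emitted by settle_round (line 26)
  3: emitted by derive_floor (line 2)
  4: emitted by derive_floor (line 7)
  5: emitted by scan_readings (line 11)
  6: emitted by scan_readings (line 16)
  7: emitted by probe_limits (line 20)
  8: emitted by map_offsets (line 38)
  9: emitted by sum_active (line 32)
  10: emitted by map_offsets (line 40)
A correct fix: line 46: replace `7` with `5`.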